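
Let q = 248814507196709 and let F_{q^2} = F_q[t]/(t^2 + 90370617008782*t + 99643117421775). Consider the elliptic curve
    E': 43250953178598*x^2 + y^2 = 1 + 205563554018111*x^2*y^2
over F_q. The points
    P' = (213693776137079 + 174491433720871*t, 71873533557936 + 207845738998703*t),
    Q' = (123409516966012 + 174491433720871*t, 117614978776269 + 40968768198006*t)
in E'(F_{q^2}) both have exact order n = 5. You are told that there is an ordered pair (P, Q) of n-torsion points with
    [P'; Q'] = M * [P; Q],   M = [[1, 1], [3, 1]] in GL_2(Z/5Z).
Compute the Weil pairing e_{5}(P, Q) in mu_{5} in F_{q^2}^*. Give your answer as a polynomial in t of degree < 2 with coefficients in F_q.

34597927680323 + 19404548919903*t

Since e_{5}(P,P)=e_{5}(Q,Q)=1 and e_{5}(Q,P)=e_{5}(P,Q)^{-1}, expanding e_{5}(1*P + 1*Q,3*P + 1*Q) leaves e(P,Q)^det(M).
det M = 1*1 - 1*3 = -2 = 3 (mod 5); 3^{-1} = 2 (mod 5).
Edwards->Montgomery: u=(1+y)/(1-y), v=u/x -> 157305817781770v^2=u^3+u; then x_W=21625476589299u: y^2=x^3+383549909678*x.
3-bit Miller (101) on E'/F_{248814507196709} with a'=383549909678, b'=0: accumulate tangent/chord ratios at Q'+S and P'+S'.
e_{5}(P',Q') = 119143743468773 + 160543651852901*t.
Thus e_{5}(P,Q) = 34597927680323 + 19404548919903*t.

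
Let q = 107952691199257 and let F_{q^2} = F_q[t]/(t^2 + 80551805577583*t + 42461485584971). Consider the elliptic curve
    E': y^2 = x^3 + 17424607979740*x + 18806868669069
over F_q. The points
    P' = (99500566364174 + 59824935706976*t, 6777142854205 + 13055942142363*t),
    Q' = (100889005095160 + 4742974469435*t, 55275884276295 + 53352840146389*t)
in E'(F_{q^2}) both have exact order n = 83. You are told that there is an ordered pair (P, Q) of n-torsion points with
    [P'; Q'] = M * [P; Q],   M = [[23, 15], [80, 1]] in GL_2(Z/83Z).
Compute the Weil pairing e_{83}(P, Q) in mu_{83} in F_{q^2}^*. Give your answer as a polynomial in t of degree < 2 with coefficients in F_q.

91127006821791 + 69373669286766*t

e_{83}(aP+bQ,cP+dQ) = e_{83}(P,Q)^(ad-bc); with (a,b,c,d)=(23,15,80,1) this gives the det-83 law.
Hence e(P,Q) = e(P',Q')^{11} where 11 = 68^{-1} mod 83.
Miller loop for e_{83} over F_{107952691199257^2}: bits of 83 = 1010011; 6 double steps + 3 add steps, l/v at each.
Miller gives e_{83}(P',Q') = 3308621555626 + 69826458117532*t in F_{107952691199257^2}.
Hence e(P,Q) = 91127006821791 + 69373669286766*t in F_{107952691199257^2}^*.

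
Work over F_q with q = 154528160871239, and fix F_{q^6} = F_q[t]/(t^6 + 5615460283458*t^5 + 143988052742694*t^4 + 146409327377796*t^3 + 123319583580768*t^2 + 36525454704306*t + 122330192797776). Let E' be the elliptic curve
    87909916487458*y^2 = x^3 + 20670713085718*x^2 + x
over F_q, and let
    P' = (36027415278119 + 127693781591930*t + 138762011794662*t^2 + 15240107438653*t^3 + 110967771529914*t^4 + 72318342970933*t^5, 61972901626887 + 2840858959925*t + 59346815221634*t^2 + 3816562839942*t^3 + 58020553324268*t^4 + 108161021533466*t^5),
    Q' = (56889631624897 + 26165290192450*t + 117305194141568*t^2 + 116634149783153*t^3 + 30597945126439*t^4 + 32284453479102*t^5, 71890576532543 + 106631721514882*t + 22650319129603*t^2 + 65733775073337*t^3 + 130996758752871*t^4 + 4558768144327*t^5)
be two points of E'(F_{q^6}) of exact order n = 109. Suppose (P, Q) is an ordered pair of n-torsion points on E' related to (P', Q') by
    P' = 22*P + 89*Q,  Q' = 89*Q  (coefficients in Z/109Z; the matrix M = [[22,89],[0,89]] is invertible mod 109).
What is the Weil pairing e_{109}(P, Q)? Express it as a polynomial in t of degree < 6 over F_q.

The 109-Weil pairing on E[109] over F_{154528160871239} is alternating-bilinear: e_{109}(P',Q') = e_{109}(P,Q)^det(M).
det M = 22*89 - 89*0 = 1958 = 105 (mod 109); 105^{-1} = 27 (mod 109).
Undo Montgomery via alpha=61746319722774, beta=35818719066092: (a',b')=(42035077875675,44206618706402) over F_{154528160871239}.
Build f_{109,P'} and f_{109,Q'} via the 7-bit ladder of 109=1101101_2; evaluate at shifted divisors; quotient in F_{154528160871239^6}.
The quotient is 110035985851907 + 9765373271828*t + 113467630254122*t^2 + 149965108331162*t^3 + 55343439698035*t^4 + 109275837815398*t^5.
(110035985851907 + 9765373271828*t + 113467630254122*t^2 + 149965108331162*t^3 + 55343439698035*t^4 + 109275837815398*t^5)^{27} mod (154528160871239,f) = 30868664146046 + 40252710095457*t + 137023248400093*t^2 + 65105406171056*t^3 + 73367959191606*t^4 + 130728484988738*t^5.

30868664146046 + 40252710095457*t + 137023248400093*t^2 + 65105406171056*t^3 + 73367959191606*t^4 + 130728484988738*t^5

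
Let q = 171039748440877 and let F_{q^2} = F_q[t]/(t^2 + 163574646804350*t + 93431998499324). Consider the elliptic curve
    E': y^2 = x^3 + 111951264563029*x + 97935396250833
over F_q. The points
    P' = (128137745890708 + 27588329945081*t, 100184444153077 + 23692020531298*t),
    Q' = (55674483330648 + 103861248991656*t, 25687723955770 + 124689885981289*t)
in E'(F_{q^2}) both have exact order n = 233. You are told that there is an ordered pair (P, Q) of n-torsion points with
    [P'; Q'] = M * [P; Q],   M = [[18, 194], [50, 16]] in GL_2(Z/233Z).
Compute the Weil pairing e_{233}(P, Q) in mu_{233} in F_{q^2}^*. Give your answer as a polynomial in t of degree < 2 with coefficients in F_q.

55129373810826 + 89979793745523*t

The 233-Weil pairing on E[233] over F_{171039748440877} is alternating-bilinear: e_{233}(P',Q') = e_{233}(P,Q)^det(M).
det(M) mod 233 = 141; its inverse in (Z/233)^* is 195 (check: 141*195 mod 233 = 1).
8-bit Miller (11101001) on E'/F_{171039748440877} with a'=111951264563029, b'=97935396250833: accumulate tangent/chord ratios at Q'+S and P'+S'.
So e_{233}(P',Q') = 124034178543485 + 61585293588506*t.
Raise to 195: e(P,Q) = 55129373810826 + 89979793745523*t in mu_{233}.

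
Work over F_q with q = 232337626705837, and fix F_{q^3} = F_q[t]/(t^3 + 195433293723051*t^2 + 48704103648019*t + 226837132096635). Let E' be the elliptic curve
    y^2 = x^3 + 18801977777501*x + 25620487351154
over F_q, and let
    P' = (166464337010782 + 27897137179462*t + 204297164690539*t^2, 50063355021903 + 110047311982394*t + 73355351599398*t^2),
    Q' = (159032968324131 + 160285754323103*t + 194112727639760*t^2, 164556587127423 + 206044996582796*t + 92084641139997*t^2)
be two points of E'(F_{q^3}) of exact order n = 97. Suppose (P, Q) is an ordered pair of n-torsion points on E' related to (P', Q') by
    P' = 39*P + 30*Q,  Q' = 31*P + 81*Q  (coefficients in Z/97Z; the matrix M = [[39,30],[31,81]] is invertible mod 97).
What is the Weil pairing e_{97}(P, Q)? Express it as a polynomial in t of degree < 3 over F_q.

e_{97}(aP+bQ,cP+dQ) = e_{97}(P,Q)^(ad-bc); with (a,b,c,d)=(39,30,31,81) this gives the det-97 law.
Inverting 95 mod 97: 48. Thus e_{97}(P,Q) = e(P',Q')^{48}.
n = 97 = (1100001)_2 (7 bits, wt 3); accumulate f_{97,P'}(Q'+S)/f_{97,P'}(S) along the 6-step ladder.
So e_{97}(P',Q') = 153291579590239 + 1122213532238*t + 161122113539847*t^2.
Raise to 48: e(P,Q) = 123957036239878 + 145330434230848*t + 67021341619884*t^2 in mu_{97}.

123957036239878 + 145330434230848*t + 67021341619884*t^2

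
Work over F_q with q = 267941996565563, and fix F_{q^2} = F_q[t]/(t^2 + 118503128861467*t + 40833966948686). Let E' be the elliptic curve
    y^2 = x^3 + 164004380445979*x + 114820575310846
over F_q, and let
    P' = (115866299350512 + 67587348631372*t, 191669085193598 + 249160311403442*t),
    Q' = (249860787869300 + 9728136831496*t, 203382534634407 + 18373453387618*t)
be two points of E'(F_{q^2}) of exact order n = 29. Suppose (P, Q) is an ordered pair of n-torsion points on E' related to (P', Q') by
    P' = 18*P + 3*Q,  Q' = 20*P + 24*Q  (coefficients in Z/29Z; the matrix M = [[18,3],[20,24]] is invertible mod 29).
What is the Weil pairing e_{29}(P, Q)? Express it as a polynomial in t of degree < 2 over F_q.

123033436677467 + 159999618215630*t

e_{29}(aP+bQ,cP+dQ) = e_{29}(P,Q)^(ad-bc); with (a,b,c,d)=(18,3,20,24) this gives the det-29 law.
So e_{29}(P,Q) = e_{29}(P',Q')^{23}, since 24*23 = 1 mod 29.
Miller loop for e_{29} over F_{267941996565563^2}: bits of 29 = 11101; 4 double steps + 3 add steps, l/v at each.
e_{29}(P',Q') = 166940578803921 + 65681055567737*t.
Thus e_{29}(P,Q) = 123033436677467 + 159999618215630*t.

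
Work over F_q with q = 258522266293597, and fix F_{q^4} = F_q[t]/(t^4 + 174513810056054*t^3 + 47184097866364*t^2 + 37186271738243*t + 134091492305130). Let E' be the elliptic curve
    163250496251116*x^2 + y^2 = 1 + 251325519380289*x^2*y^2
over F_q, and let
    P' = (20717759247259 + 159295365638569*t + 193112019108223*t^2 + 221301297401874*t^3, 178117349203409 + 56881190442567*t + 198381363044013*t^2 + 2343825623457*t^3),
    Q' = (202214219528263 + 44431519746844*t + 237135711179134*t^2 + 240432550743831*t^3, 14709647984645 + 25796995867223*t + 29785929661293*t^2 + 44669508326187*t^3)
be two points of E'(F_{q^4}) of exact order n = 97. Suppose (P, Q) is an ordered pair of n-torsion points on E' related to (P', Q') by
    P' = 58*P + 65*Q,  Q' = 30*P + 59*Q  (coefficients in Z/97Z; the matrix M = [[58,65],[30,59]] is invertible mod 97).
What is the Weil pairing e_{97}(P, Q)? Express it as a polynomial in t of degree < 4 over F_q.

e_{97} is bilinear + alternating on E[97], so e_{97}(58*P + 65*Q, 30*P + 59*Q) = e_{97}(P,Q)^(58*59-65*30).
det(M) mod 97 = 17; its inverse in (Z/97)^* is 40 (check: 17*40 mod 97 = 1).
Map (x,y)_Ed via u=(1+y)/(1-y), v=(1+y)/((1-y)x) to Montgomery A=15416317265834,B=210349764967766; then to (a',b')=(0,225357303568233).
Miller loop for e_{97} over F_{258522266293597^4}: bits of 97 = 1100001; 6 double steps + 2 add steps, l/v at each.
Miller gives e_{97}(P',Q') = 227044798085386 + 240316108304523*t + 33260882227110*t^2 + 169404476877638*t^3 in F_{258522266293597^4}.
e_{97}(P,Q) = (227044798085386 + 240316108304523*t + 33260882227110*t^2 + 169404476877638*t^3)^{40} = 72543308328905 + 88376776146063*t + 115642778794059*t^2 + 160412095518123*t^3.

72543308328905 + 88376776146063*t + 115642778794059*t^2 + 160412095518123*t^3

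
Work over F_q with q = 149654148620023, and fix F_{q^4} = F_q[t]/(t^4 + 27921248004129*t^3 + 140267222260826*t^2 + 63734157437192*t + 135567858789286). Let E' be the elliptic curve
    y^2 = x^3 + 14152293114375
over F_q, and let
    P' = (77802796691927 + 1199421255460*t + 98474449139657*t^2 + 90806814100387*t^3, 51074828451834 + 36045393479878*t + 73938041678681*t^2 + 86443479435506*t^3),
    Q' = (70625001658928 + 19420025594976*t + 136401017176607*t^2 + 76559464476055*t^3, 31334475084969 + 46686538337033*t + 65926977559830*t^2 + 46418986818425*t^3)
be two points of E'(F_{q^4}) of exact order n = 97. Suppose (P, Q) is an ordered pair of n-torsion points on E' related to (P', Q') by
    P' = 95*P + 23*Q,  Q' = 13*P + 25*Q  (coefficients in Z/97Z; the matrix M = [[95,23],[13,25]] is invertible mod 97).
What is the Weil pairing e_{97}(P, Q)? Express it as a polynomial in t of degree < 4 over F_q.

82794860578927 + 736165588103*t + 32996811120947*t^2 + 128004451369940*t^3

Since e_{97}(P,P)=e_{97}(Q,Q)=1 and e_{97}(Q,P)=e_{97}(P,Q)^{-1}, expanding e_{97}(95*P + 23*Q,13*P + 25*Q) leaves e(P,Q)^det(M).
det(M) mod 97 = 39; its inverse in (Z/97)^* is 5 (check: 39*5 mod 97 = 1).
Double-and-add over 1100001: 7-1 doublings, 3-1 additions; each step l_{T,T}/v_{2T} or l_{T,P'}/v at Q'+S for random S.
Result: e(P',Q') = 135244243811442 + 27049787212791*t + 3753670332232*t^2 + 31277995810646*t^3.
Thus e_{97}(P,Q) = 82794860578927 + 736165588103*t + 32996811120947*t^2 + 128004451369940*t^3.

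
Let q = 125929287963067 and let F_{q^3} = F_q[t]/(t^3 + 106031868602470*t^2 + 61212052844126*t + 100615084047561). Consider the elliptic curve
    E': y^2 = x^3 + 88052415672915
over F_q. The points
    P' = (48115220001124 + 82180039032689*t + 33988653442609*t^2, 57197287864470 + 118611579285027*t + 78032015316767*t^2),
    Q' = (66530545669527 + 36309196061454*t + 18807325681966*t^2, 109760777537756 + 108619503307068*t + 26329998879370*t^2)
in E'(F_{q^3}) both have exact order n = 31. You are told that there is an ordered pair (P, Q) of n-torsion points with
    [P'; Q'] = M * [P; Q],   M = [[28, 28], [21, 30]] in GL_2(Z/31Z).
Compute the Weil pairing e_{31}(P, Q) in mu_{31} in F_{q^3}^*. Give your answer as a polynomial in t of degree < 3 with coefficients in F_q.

41069676034490 + 118597210975281*t + 30769110554603*t^2

e_{31}(aP+bQ,cP+dQ) = e_{31}(P,Q)^(ad-bc); with (a,b,c,d)=(28,28,21,30) this gives the det-31 law.
28*30 - 28*21 = 252; reduced mod 31: det = 4, inverse 8.
5-bit Miller (11111) on E'/F_{125929287963067} with a'=0, b'=88052415672915: accumulate tangent/chord ratios at Q'+S and P'+S'.
The quotient is 1284561316455 + 78950441335568*t + 104672630170105*t^2.
Finally e_{31}(P,Q) = 41069676034490 + 118597210975281*t + 30769110554603*t^2.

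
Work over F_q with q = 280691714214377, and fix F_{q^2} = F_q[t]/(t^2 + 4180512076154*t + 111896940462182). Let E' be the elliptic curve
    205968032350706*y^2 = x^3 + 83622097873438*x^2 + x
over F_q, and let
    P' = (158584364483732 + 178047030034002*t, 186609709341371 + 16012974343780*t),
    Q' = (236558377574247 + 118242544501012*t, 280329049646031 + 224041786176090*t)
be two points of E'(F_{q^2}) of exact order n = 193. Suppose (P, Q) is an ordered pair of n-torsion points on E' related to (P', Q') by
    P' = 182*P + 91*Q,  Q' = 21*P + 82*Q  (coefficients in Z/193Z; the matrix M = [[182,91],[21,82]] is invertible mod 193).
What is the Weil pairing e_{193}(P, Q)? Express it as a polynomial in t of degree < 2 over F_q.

Alternating bilinearity on E[193] (values in mu_{193} in F_{280691714214377^2}) gives e(P',Q') = e(P,Q)^det(M).
Inverting 82 mod 193: 153. Thus e_{193}(P,Q) = e(P',Q')^{153}.
(x,y)|->(51751391351023x+204025622875113,51751391351023y) sends E' to y^2=x^3+87378988569685*x+209309109638401.
8-bit Miller (11000001) on E'/F_{280691714214377} with a'=87378988569685, b'=209309109638401: accumulate tangent/chord ratios at Q'+S and P'+S'.
e_{193}(P',Q') = 187863262058745 + 264689836178055*t.
(187863262058745 + 264689836178055*t)^{153} mod (280691714214377,f) = 197155784719040 + 130830855328639*t.

197155784719040 + 130830855328639*t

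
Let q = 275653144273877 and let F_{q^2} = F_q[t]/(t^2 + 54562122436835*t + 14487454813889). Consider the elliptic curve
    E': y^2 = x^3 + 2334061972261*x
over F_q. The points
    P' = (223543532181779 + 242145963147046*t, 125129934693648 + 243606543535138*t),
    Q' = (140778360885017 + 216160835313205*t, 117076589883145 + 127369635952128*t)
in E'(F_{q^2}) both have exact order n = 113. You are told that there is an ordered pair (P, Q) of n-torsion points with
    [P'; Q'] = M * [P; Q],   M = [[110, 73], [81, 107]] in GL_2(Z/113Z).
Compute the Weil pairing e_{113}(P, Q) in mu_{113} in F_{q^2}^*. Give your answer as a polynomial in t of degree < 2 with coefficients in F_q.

92810597201647 + 24232861328555*t

The 113-Weil pairing on E[113] over F_{275653144273877} is alternating-bilinear: e_{113}(P',Q') = e_{113}(P,Q)^det(M).
Hence e(P,Q) = e(P',Q')^{107} where 107 = 94^{-1} mod 113.
Build f_{113,P'} and f_{113,Q'} via the 7-bit ladder of 113=1110001_2; evaluate at shifted divisors; quotient in F_{275653144273877^2}.
Result: e(P',Q') = 169965170693765 + 52207671717157*t.
Thus e_{113}(P,Q) = 92810597201647 + 24232861328555*t.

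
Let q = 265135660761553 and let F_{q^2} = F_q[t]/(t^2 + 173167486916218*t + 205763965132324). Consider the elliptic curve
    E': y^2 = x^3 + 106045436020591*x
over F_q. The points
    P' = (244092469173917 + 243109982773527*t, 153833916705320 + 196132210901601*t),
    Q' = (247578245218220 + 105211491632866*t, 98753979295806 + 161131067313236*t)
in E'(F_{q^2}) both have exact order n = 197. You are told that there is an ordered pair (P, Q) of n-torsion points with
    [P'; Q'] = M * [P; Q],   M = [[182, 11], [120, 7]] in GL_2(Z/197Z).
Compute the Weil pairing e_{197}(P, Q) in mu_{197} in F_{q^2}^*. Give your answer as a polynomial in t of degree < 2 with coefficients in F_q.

Alternating bilinearity on E[197] (values in mu_{197} in F_{265135660761553^2}) gives e(P',Q') = e(P,Q)^det(M).
So e_{197}(P,Q) = e_{197}(P',Q')^{167}, since 151*167 = 1 mod 197.
Miller loop for e_{197} over F_{265135660761553^2}: bits of 197 = 11000101; 7 double steps + 3 add steps, l/v at each.
f_P(D_Q)/f_Q(D_P) = 93384268079605 + 95993344675383*t.
Thus e_{197}(P,Q) = 77453676055330 + 32543785370351*t.

77453676055330 + 32543785370351*t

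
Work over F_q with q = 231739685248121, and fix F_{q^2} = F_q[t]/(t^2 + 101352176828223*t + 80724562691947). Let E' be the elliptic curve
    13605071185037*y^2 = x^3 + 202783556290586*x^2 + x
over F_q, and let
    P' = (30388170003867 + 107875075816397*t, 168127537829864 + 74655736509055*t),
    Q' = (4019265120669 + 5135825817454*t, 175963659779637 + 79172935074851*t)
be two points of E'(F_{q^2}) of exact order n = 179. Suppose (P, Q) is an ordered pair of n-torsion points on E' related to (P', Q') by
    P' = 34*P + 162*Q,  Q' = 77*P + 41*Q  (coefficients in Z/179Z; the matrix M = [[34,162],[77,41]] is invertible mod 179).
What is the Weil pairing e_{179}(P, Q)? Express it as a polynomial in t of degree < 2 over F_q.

1964098108978 + 165372799871215*t

Since e_{179}(P,P)=e_{179}(Q,Q)=1 and e_{179}(Q,P)=e_{179}(P,Q)^{-1}, expanding e_{179}(34*P + 162*Q,77*P + 41*Q) leaves e(P,Q)^det(M).
det M = 34*41 - 162*77 = -11080 = 18 (mod 179); 18^{-1} = 10 (mod 179).
Set x_W=60477897946671*u+5267463474685, y_W=60477897946671*v; then E': y_W^2=x_W^3+197032643411172*x_W+214935795150820.
8-bit Miller (10110011) on E'/F_{231739685248121} with a'=197032643411172, b'=214935795150820: accumulate tangent/chord ratios at Q'+S and P'+S'.
Miller gives e_{179}(P',Q') = 211444133775993 + 203406014363621*t in F_{231739685248121^2}.
Thus e_{179}(P,Q) = 1964098108978 + 165372799871215*t.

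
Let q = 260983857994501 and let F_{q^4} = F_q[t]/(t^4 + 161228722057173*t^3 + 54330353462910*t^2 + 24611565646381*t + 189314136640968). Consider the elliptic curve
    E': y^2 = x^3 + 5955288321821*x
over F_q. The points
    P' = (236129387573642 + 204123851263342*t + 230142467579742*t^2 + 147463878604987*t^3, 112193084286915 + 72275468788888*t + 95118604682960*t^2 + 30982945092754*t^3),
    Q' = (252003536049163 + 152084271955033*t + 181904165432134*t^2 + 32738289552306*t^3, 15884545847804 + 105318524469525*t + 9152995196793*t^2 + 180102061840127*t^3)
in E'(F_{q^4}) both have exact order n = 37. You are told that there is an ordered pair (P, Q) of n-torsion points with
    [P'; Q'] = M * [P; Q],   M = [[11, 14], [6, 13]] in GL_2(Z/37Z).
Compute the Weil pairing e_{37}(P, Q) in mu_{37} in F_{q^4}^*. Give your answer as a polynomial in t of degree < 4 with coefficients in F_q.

The 37-Weil pairing on E[37] over F_{260983857994501} is alternating-bilinear: e_{37}(P',Q') = e_{37}(P,Q)^det(M).
det M = 11*13 - 14*6 = 59 = 22 (mod 37); 22^{-1} = 32 (mod 37).
6-bit Miller (100101) on E'/F_{260983857994501} with a'=5955288321821, b'=0: accumulate tangent/chord ratios at Q'+S and P'+S'.
The quotient is 6296147364590 + 163291722786120*t + 144755914961942*t^2 + 159736809329501*t^3.
Raise to 32: e(P,Q) = 126219393495780 + 29108097653013*t + 128771439076957*t^2 + 88575662582623*t^3 in mu_{37}.

126219393495780 + 29108097653013*t + 128771439076957*t^2 + 88575662582623*t^3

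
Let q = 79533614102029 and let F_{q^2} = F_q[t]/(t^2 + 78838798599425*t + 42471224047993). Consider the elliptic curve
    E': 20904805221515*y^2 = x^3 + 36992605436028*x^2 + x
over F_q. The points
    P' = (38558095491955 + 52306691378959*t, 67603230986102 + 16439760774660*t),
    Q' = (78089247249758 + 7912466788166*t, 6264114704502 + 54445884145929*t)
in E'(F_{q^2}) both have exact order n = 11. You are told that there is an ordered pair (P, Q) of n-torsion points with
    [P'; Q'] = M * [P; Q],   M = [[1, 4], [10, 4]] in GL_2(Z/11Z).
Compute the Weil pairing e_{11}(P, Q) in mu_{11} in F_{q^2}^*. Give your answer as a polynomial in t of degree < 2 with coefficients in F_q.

Since e_{11}(P,P)=e_{11}(Q,Q)=1 and e_{11}(Q,P)=e_{11}(P,Q)^{-1}, expanding e_{11}(1*P + 4*Q,10*P + 4*Q) leaves e(P,Q)^det(M).
So e_{11}(P,Q) = e_{11}(P',Q')^{7}, since 8*7 = 1 mod 11.
(x,y)|->(12612654187222x+77716365770107,12612654187222y) sends E' to y^2=x^3+54627002082193*x+34891613501462.
Double-and-add over 1011: 4-1 doublings, 3-1 additions; each step l_{T,T}/v_{2T} or l_{T,P'}/v at Q'+S for random S.
So e_{11}(P',Q') = 49638441990574 + 67220035566153*t.
Raise to 7: e(P,Q) = 46462626307649 + 25430944370754*t in mu_{11}.

46462626307649 + 25430944370754*t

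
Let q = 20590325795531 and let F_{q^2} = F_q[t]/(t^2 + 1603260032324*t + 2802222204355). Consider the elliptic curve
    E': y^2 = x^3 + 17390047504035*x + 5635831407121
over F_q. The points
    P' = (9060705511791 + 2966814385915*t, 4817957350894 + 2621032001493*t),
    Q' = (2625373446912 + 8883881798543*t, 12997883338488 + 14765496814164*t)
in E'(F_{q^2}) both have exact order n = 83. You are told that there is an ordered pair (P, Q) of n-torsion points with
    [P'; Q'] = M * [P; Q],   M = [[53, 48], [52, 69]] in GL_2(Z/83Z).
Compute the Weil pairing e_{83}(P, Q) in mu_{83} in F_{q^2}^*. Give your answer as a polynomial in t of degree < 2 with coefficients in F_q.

13435109177989 + 19186811533649*t

e_{83}(aP+bQ,cP+dQ) = e_{83}(P,Q)^(ad-bc); with (a,b,c,d)=(53,48,52,69) this gives the det-83 law.
det(M) mod 83 = 82; its inverse in (Z/83)^* is 82 (check: 82*82 mod 83 = 1).
Double-and-add over 1010011: 7-1 doublings, 4-1 additions; each step l_{T,T}/v_{2T} or l_{T,P'}/v at Q'+S for random S.
f_P(D_Q)/f_Q(D_P) = 5563393468117 + 1403514261882*t.
e_{83}(P,Q) = (5563393468117 + 1403514261882*t)^{82} = 13435109177989 + 19186811533649*t.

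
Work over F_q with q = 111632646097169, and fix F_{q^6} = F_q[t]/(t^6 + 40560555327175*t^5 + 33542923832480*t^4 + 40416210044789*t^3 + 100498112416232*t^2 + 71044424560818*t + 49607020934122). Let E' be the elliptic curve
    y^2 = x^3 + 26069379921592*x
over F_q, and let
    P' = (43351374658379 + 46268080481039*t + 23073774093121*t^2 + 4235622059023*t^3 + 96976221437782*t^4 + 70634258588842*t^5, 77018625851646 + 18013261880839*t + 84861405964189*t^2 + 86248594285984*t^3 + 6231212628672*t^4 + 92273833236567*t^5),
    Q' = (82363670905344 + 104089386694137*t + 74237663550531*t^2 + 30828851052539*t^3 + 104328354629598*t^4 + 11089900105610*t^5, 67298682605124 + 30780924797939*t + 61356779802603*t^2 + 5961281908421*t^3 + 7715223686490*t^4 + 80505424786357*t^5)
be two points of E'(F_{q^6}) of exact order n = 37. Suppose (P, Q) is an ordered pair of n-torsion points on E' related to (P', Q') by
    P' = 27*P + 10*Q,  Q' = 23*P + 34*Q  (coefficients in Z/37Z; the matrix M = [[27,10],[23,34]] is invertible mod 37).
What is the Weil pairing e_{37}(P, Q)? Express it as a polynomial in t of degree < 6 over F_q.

e_{37}(aP+bQ,cP+dQ) = e_{37}(P,Q)^(ad-bc); with (a,b,c,d)=(27,10,23,34) this gives the det-37 law.
Inverting 22 mod 37: 32. Thus e_{37}(P,Q) = e(P',Q')^{32}.
6-bit Miller (100101) on E'/F_{111632646097169} with a'=26069379921592, b'=0: accumulate tangent/chord ratios at Q'+S and P'+S'.
f_P(D_Q)/f_Q(D_P) = 89975130681010 + 79007872889806*t + 95232728860230*t^2 + 91453055530627*t^3 + 36507943576605*t^4 + 30167671697054*t^5.
Raise to 32: e(P,Q) = 52872396590294 + 97500619258170*t + 85774854666153*t^2 + 92271882514031*t^3 + 389143189397*t^4 + 24990924388891*t^5 in mu_{37}.

52872396590294 + 97500619258170*t + 85774854666153*t^2 + 92271882514031*t^3 + 389143189397*t^4 + 24990924388891*t^5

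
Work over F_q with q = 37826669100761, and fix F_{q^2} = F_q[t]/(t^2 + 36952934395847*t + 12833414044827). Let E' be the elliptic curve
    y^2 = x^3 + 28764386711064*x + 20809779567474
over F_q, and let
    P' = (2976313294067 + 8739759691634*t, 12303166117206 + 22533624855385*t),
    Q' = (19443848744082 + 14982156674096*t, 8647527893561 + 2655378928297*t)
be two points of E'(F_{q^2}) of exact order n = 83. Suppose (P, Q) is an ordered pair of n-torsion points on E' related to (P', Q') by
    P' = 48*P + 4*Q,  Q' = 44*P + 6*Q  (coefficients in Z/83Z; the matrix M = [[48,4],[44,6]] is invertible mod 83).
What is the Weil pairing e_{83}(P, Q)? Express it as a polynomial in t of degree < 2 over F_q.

Alternating bilinearity on E[83] (values in mu_{83} in F_{37826669100761^2}) gives e(P',Q') = e(P,Q)^det(M).
det(M) mod 83 = 29; its inverse in (Z/83)^* is 63 (check: 29*63 mod 83 = 1).
Run Miller on y^2=x^3+28764386711064*x+20809779567474 over F_{37826669100761}: ladder 1010011 (7 bits); e = f_P(D_Q)/f_Q(D_P).
The quotient is 13589269551883 + 25086745580953*t.
Finally e_{83}(P,Q) = 3472291224636 + 24836239711841*t.

3472291224636 + 24836239711841*t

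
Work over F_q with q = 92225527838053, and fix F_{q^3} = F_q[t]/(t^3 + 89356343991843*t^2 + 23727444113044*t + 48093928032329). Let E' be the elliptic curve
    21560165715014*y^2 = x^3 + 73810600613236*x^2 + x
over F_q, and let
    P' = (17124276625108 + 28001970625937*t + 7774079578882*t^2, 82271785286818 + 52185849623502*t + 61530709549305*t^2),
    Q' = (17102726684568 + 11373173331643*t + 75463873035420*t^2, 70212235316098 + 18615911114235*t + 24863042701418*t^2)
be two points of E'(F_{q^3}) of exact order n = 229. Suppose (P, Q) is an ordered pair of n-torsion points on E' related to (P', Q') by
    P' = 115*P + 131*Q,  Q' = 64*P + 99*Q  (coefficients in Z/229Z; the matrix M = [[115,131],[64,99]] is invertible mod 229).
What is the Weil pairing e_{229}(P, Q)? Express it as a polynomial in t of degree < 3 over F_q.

e_{229} is bilinear + alternating on E[229], so e_{229}(115*P + 131*Q, 64*P + 99*Q) = e_{229}(P,Q)^(115*99-131*64).
115*99 - 131*64 = 3001; reduced mod 229: det = 24, inverse 105.
Undo Montgomery via alpha=7581693439044, beta=4062681153985: (a',b')=(0,57649178112734) over F_{92225527838053}.
Miller loop for e_{229} over F_{92225527838053^3}: bits of 229 = 11100101; 7 double steps + 4 add steps, l/v at each.
Result: e(P',Q') = 58455472435578 + 73401975390166*t + 89111136135091*t^2.
(58455472435578 + 73401975390166*t + 89111136135091*t^2)^{105} mod (92225527838053,f) = 70894206017462 + 59829483027923*t + 11610488239098*t^2.

70894206017462 + 59829483027923*t + 11610488239098*t^2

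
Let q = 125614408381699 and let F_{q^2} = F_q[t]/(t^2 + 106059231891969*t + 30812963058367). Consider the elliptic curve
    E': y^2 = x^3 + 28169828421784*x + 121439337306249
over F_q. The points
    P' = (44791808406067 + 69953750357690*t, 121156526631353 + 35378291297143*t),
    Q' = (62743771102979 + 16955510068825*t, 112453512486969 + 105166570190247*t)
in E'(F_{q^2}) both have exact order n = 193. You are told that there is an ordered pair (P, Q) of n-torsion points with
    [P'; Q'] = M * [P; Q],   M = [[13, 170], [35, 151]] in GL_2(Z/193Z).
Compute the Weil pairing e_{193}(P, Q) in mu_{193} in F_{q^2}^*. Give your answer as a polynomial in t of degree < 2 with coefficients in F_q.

54083735328278 + 1609870302010*t

e_{193}(aP+bQ,cP+dQ) = e_{193}(P,Q)^(ad-bc); with (a,b,c,d)=(13,170,35,151) this gives the det-193 law.
13*151 - 170*35 = -3987; reduced mod 193: det = 66, inverse 155.
n = 193 = (11000001)_2 (8 bits, wt 3); accumulate f_{193,P'}(Q'+S)/f_{193,P'}(S) along the 7-step ladder.
e_{193}(P',Q') = 96716818633593 + 84330507016155*t.
Hence e(P,Q) = 54083735328278 + 1609870302010*t in F_{125614408381699^2}^*.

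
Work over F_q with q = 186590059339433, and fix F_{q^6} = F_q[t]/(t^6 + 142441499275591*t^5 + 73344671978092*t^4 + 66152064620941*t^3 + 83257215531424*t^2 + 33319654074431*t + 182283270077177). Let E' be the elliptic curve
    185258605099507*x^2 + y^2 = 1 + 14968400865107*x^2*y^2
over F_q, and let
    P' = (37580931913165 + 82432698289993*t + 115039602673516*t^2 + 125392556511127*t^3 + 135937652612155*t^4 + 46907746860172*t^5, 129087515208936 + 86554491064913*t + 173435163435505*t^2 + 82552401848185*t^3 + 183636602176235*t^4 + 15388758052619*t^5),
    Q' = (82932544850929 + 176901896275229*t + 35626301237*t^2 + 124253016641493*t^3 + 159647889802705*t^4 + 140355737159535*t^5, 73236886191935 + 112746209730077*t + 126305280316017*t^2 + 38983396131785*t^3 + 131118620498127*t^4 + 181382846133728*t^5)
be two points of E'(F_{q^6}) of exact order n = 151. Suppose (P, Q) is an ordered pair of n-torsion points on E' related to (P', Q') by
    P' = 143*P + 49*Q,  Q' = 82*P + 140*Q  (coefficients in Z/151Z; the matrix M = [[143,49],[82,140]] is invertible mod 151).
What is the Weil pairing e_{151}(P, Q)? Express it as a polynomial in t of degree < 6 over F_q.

20672782201320 + 104713412609288*t + 151103166736594*t^2 + 111748110336535*t^3 + 117931196712835*t^4 + 106704517659207*t^5

e_{151}(aP+bQ,cP+dQ) = e_{151}(P,Q)^(ad-bc); with (a,b,c,d)=(143,49,82,140) this gives the det-151 law.
Inverting 147 mod 151: 113. Thus e_{151}(P,Q) = e(P',Q')^{113}.
Edwards a_E,d_E -> Montgomery A=181313777215587,B=92526112662359 -> Weierstrass 35079581914144,69723791924838 via alpha=33371167660769,beta=42572551058600.
Run Miller on y^2=x^3+35079581914144*x+69723791924838 over F_{186590059339433}: ladder 10010111 (8 bits); e = f_P(D_Q)/f_Q(D_P).
The quotient is 148338564287510 + 2663474520299*t + 46002472049249*t^2 + 164459800407309*t^3 + 51120134351296*t^4 + 155313107498299*t^5.
Hence e(P,Q) = 20672782201320 + 104713412609288*t + 151103166736594*t^2 + 111748110336535*t^3 + 117931196712835*t^4 + 106704517659207*t^5 in F_{186590059339433^6}^*.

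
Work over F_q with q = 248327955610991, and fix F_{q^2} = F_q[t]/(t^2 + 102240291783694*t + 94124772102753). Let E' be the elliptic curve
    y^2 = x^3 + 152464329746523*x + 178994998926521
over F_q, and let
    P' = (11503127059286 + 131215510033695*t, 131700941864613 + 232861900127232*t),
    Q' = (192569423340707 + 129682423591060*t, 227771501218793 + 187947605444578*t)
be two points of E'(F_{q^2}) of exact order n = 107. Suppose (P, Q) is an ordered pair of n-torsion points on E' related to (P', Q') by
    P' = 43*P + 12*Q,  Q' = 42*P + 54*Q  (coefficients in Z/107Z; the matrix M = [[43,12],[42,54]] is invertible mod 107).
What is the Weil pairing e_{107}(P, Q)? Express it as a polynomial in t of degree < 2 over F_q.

136100614017533 + 40881933612233*t

Alternating bilinearity on E[107] (values in mu_{107} in F_{248327955610991^2}) gives e(P',Q') = e(P,Q)^det(M).
So e_{107}(P,Q) = e_{107}(P',Q')^{106}, since 106*106 = 1 mod 107.
7-bit Miller (1101011) on E'/F_{248327955610991} with a'=152464329746523, b'=178994998926521: accumulate tangent/chord ratios at Q'+S and P'+S'.
Result: e(P',Q') = 184074930174242 + 207446021998758*t.
Hence e(P,Q) = 136100614017533 + 40881933612233*t in F_{248327955610991^2}^*.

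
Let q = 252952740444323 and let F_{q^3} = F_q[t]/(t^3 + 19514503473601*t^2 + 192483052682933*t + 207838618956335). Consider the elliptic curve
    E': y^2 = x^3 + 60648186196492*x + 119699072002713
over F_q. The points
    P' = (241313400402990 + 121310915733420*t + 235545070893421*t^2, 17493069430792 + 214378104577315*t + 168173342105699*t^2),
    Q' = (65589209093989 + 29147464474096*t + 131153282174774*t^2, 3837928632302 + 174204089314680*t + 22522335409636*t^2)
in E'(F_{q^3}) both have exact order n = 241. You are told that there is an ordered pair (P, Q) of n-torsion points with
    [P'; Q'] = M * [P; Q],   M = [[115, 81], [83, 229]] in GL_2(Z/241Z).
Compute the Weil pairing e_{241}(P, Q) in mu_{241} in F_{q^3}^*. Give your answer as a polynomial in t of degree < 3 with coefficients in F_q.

The 241-Weil pairing on E[241] over F_{252952740444323} is alternating-bilinear: e_{241}(P',Q') = e_{241}(P,Q)^det(M).
det M = 115*229 - 81*83 = 19612 = 91 (mod 241); 91^{-1} = 98 (mod 241).
Double-and-add over 11110001: 8-1 doublings, 5-1 additions; each step l_{T,T}/v_{2T} or l_{T,P'}/v at Q'+S for random S.
e_{241}(P',Q') = 110429664988157 + 220229373090254*t + 190881512122693*t^2.
Hence e(P,Q) = 72644386563965 + 172983860409084*t + 147297416437019*t^2 in F_{252952740444323^3}^*.

72644386563965 + 172983860409084*t + 147297416437019*t^2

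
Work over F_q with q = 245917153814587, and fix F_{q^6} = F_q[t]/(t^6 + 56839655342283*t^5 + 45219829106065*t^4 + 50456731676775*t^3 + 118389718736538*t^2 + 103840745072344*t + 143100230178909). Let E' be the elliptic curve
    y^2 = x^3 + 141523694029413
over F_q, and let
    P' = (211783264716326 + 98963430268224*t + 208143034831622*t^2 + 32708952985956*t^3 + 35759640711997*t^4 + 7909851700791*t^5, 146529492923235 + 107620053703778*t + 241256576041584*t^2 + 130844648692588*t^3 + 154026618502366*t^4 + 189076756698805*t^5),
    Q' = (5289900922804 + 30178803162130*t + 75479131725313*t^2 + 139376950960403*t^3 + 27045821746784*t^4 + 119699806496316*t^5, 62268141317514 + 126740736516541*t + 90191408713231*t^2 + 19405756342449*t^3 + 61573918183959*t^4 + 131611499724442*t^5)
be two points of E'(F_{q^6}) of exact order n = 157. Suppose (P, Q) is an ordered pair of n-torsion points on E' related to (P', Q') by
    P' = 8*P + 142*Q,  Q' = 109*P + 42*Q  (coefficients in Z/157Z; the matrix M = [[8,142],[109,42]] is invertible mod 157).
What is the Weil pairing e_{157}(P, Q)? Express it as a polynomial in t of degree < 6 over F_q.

146375789719731 + 69284816869612*t + 114771796547245*t^2 + 187130837237420*t^3 + 168352712735344*t^4 + 77812983722496*t^5

e_{157}(aP+bQ,cP+dQ) = e_{157}(P,Q)^(ad-bc); with (a,b,c,d)=(8,142,109,42) this gives the det-157 law.
Inverting 87 mod 157: 74. Thus e_{157}(P,Q) = e(P',Q')^{74}.
8-bit Miller (10011101) on E'/F_{245917153814587} with a'=0, b'=141523694029413: accumulate tangent/chord ratios at Q'+S and P'+S'.
The quotient is 238968355496751 + 174385918606463*t + 205186842230025*t^2 + 69086947003629*t^3 + 102283912314136*t^4 + 98883180767152*t^5.
Hence e(P,Q) = 146375789719731 + 69284816869612*t + 114771796547245*t^2 + 187130837237420*t^3 + 168352712735344*t^4 + 77812983722496*t^5 in F_{245917153814587^6}^*.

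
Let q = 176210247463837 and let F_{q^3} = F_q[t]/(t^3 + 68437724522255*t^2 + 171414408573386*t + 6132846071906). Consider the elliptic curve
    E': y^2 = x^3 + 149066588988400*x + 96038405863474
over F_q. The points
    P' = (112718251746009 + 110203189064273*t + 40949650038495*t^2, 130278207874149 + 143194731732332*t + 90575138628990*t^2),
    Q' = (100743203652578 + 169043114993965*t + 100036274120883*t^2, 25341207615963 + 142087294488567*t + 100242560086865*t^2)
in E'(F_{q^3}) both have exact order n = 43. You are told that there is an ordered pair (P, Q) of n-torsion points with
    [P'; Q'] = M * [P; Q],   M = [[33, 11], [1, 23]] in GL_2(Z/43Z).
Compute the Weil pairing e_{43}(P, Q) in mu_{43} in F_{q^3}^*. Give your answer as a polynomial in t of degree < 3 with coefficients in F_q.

e_{43} is bilinear + alternating on E[43], so e_{43}(33*P + 11*Q, 1*P + 23*Q) = e_{43}(P,Q)^(33*23-11*1).
So e_{43}(P,Q) = e_{43}(P',Q')^{38}, since 17*38 = 1 mod 43.
Build f_{43,P'} and f_{43,Q'} via the 6-bit ladder of 43=101011_2; evaluate at shifted divisors; quotient in F_{176210247463837^3}.
e_{43}(P',Q') = 72310652234506 + 75384493474304*t + 39524060012869*t^2.
Finally e_{43}(P,Q) = 72922088309439 + 162487073928910*t + 173933629447684*t^2.

72922088309439 + 162487073928910*t + 173933629447684*t^2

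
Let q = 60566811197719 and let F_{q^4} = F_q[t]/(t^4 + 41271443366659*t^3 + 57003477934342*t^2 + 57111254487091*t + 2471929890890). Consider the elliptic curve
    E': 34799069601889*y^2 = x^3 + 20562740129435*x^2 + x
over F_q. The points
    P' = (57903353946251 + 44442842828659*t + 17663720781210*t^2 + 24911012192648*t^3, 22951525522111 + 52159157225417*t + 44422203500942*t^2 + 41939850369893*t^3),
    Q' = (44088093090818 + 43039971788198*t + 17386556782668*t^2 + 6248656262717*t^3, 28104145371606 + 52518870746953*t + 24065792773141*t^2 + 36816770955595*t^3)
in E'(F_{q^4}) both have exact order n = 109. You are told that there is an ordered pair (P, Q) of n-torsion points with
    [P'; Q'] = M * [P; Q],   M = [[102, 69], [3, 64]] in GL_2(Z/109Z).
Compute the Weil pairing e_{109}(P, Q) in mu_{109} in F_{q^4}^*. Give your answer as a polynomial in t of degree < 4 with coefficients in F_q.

e_{109} is bilinear + alternating on E[109], so e_{109}(102*P + 69*Q, 3*P + 64*Q) = e_{109}(P,Q)^(102*64-69*3).
Inverting 108 mod 109: 108. Thus e_{109}(P,Q) = e(P',Q')^{108}.
(x,y)|->(28399361312595x+58353087642154,28399361312595y) sends E' to y^2=x^3+32820127830556*x+11441629525486.
n = 109 = (1101101)_2 (7 bits, wt 5); accumulate f_{109,P'}(Q'+S)/f_{109,P'}(S) along the 6-step ladder.
Miller gives e_{109}(P',Q') = 15505767758001 + 1711388280617*t + 2291622656862*t^2 + 9839835793804*t^3 in F_{60566811197719^4}.
Finally e_{109}(P,Q) = 44541146655928 + 19365831927287*t + 22284979375450*t^2 + 54115838984246*t^3.

44541146655928 + 19365831927287*t + 22284979375450*t^2 + 54115838984246*t^3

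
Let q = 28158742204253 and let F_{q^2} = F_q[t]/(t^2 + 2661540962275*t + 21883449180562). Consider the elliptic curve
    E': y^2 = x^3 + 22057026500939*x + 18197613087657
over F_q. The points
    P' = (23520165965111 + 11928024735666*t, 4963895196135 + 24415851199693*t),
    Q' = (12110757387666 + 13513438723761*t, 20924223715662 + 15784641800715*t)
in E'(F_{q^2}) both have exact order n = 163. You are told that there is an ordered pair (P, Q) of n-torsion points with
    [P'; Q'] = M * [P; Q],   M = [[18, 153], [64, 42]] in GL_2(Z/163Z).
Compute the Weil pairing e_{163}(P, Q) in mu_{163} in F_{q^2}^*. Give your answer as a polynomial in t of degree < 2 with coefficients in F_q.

Alternating bilinearity on E[163] (values in mu_{163} in F_{28158742204253^2}) gives e(P',Q') = e(P,Q)^det(M).
det(M) mod 163 = 92; its inverse in (Z/163)^* is 101 (check: 92*101 mod 163 = 1).
Run Miller on y^2=x^3+22057026500939*x+18197613087657 over F_{28158742204253}: ladder 10100011 (8 bits); e = f_P(D_Q)/f_Q(D_P).
The quotient is 3763972204177 + 6035196835572*t.
(3763972204177 + 6035196835572*t)^{101} mod (28158742204253,f) = 27530416462857 + 27235890437953*t.

27530416462857 + 27235890437953*t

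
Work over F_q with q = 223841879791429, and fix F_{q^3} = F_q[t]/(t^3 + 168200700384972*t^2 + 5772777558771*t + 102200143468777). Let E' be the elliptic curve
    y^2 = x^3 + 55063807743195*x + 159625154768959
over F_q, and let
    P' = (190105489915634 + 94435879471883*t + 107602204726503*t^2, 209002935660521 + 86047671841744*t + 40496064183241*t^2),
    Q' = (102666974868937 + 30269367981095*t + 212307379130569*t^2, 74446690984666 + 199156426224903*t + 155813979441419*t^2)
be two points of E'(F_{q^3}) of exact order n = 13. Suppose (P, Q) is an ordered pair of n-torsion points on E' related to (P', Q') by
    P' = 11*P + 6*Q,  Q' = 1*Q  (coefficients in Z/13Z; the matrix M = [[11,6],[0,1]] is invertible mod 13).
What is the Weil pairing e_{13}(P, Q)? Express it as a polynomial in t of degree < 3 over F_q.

e_{13}(aP+bQ,cP+dQ) = e_{13}(P,Q)^(ad-bc); with (a,b,c,d)=(11,6,0,1) this gives the det-13 law.
det(M) mod 13 = 11; its inverse in (Z/13)^* is 6 (check: 11*6 mod 13 = 1).
Build f_{13,P'} and f_{13,Q'} via the 4-bit ladder of 13=1101_2; evaluate at shifted divisors; quotient in F_{223841879791429^3}.
So e_{13}(P',Q') = 23307771999668 + 133996021241833*t + 29965206526830*t^2.
Finally e_{13}(P,Q) = 119556006391060 + 28906117747218*t + 78169262958537*t^2.

119556006391060 + 28906117747218*t + 78169262958537*t^2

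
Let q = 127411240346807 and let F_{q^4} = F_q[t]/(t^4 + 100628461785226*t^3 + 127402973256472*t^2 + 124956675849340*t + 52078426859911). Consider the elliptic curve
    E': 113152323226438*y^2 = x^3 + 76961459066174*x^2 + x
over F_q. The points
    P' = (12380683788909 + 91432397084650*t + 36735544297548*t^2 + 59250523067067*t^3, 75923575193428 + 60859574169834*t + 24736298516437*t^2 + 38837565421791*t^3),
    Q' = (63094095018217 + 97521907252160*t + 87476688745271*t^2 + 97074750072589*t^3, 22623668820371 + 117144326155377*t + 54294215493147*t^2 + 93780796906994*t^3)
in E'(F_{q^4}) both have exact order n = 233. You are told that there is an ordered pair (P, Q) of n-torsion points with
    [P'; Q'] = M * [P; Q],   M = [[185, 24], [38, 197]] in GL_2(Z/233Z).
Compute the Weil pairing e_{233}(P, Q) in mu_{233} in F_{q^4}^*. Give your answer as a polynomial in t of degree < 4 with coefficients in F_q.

42657626863735 + 73011049422344*t + 52714771080203*t^2 + 6273875330805*t^3

e_{233} is bilinear + alternating on E[233], so e_{233}(185*P + 24*Q, 38*P + 197*Q) = e_{233}(P,Q)^(185*197-24*38).
185*197 - 24*38 = 35533; reduced mod 233: det = 117, inverse 2.
Montgomery->Weierstrass: x_W = 34607593438408*x+19270953353326, y_W=34607593438408*y on F_{127411240346807}; lands on y^2=x^3+35182223456059*x+88301106943621.
Miller loop for e_{233} over F_{127411240346807^4}: bits of 233 = 11101001; 7 double steps + 4 add steps, l/v at each.
So e_{233}(P',Q') = 123271950660173 + 108944642203974*t + 6776189351438*t^2 + 74335967153606*t^3.
Hence e(P,Q) = 42657626863735 + 73011049422344*t + 52714771080203*t^2 + 6273875330805*t^3 in F_{127411240346807^4}^*.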